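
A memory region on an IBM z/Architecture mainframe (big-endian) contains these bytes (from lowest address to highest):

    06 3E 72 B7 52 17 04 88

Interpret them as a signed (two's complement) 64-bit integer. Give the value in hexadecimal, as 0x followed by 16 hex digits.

Big-endian stores the most-significant byte at the lowest address.
The bytes are already most-significant first: 0x063E72B752170488.

0x063E72B752170488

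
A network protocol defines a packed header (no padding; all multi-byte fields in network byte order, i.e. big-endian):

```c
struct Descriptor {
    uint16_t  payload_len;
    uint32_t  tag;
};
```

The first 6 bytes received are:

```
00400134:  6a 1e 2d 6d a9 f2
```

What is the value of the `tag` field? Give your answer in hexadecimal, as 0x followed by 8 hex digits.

0x2D6DA9F2

`tag` follows `payload_len` (2 bytes), so it starts at byte offset 2 and occupies 4 bytes.
Bytes at offsets 2..5: 2D 6D A9 F2.
In big-endian order the high byte comes first in memory.
The bytes are already most-significant first: 0x2D6DA9F2.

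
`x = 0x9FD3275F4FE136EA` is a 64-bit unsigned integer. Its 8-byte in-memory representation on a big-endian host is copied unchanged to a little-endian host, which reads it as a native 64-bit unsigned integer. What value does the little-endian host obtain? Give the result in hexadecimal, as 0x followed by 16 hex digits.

0xEA36E14F5F27D39F

Stored big-endian, the bytes at ascending addresses are 9F D3 27 5F 4F E1 36 EA.
Read back as little-endian, the first byte is least significant, giving 0xEA36E14F5F27D39F.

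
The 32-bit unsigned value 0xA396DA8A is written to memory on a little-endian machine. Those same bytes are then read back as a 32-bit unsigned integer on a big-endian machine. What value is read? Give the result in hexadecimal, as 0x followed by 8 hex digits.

0x8ADA96A3

Stored little-endian, the bytes at ascending addresses are 8A DA 96 A3.
Read back as big-endian, the last byte is least significant, giving 0x8ADA96A3.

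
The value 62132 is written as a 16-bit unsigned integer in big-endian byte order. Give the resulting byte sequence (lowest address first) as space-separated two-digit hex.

F2 B4

62132 in hexadecimal, padded to 16 bits, is 0xF2B4.
Split into bytes (most-significant first): F2 B4.
In big-endian order the high byte comes first in memory.
So the memory order matches the most-significant-first order: F2 B4.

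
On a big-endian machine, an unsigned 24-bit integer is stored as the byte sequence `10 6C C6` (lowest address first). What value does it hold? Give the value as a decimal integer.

Big-endian: lowest address holds the most-significant byte.
The bytes are already most-significant first: 0x106CC6.
0x106CC6 = 1076422.

1076422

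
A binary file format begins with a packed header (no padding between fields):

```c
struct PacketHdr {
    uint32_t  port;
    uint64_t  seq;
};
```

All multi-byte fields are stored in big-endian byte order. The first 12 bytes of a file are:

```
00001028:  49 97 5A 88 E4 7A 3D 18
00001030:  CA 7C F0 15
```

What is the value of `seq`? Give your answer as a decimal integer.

16463538564491964437

`seq` follows `port` (4 bytes), so it starts at byte offset 4 and occupies 8 bytes.
Bytes at offsets 4..11: E4 7A 3D 18 CA 7C F0 15.
In big-endian order the high byte comes first in memory.
The bytes are already most-significant first: 0xE47A3D18CA7CF015.
0xE47A3D18CA7CF015 = 16463538564491964437.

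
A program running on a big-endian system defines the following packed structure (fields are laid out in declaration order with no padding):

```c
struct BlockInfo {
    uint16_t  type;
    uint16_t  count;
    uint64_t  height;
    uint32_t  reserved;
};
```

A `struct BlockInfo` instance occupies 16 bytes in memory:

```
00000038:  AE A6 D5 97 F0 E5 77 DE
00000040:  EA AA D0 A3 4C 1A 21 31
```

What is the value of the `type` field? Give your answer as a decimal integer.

`type` is the first field, at byte offset 0, occupying 2 bytes.
Bytes at offsets 0..1: AE A6.
In big-endian order the high byte comes first in memory.
The bytes are already most-significant first: 0xAEA6.
0xAEA6 = 44710.

44710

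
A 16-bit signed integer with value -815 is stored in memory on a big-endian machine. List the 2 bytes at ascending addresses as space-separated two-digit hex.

FC D1

Two's complement of -815 in 16 bits: 815 = 0x032F; invert → 0xFCD0; add 1 → 0xFCD1.
Split into bytes (most-significant first): FC D1.
In big-endian order the high byte comes first in memory.
So the memory order matches the most-significant-first order: FC D1.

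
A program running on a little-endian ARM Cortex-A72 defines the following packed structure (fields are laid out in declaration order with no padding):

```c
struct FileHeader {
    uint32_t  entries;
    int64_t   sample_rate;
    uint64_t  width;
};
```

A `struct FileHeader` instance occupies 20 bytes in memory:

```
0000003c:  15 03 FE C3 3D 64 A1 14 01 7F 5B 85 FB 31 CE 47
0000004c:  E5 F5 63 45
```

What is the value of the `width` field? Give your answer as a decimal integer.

5000110376412393979

`width` follows `entries` (4 B), `sample_rate` (8 B), so it starts at offset 4 + 8 = 12 and occupies 8 bytes.
Bytes at offsets 12..19: FB 31 CE 47 E5 F5 63 45.
Little-endian stores the least-significant byte at the lowest address.
Reassemble most-significant byte first: 45 63 F5 E5 47 CE 31 FB → 0x4563F5E547CE31FB.
0x4563F5E547CE31FB = 5000110376412393979.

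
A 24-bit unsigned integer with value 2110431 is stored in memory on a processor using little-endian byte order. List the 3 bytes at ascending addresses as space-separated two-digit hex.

DF 33 20

2110431 in hexadecimal, padded to 24 bits, is 0x2033DF.
Split into bytes (most-significant first): 20 33 DF.
Little-endian: lowest address holds the least-significant byte.
So at ascending addresses the bytes are DF 33 20.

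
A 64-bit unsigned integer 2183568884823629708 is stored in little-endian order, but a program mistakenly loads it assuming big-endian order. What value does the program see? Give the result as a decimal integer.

2183568884823629708 in 64-bit hexadecimal is 0x1E4D9854EA821F8C.
Stored little-endian, the bytes at ascending addresses are 8C 1F 82 EA 54 98 4D 1E.
Read back as big-endian, the last byte is least significant, giving 0x8C1F82EA54984D1E.
0x8C1F82EA54984D1E = 10096932832541166878.

10096932832541166878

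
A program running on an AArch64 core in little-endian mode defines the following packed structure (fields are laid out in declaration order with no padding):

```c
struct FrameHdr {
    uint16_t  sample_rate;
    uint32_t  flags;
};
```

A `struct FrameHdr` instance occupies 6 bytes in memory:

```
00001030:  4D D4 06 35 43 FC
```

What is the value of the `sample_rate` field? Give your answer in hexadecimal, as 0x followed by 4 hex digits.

`sample_rate` is the first field, at byte offset 0, occupying 2 bytes.
Bytes at offsets 0..1: 4D D4.
Little-endian stores the least-significant byte at the lowest address.
Reassemble most-significant byte first: D4 4D → 0xD44D.

0xD44D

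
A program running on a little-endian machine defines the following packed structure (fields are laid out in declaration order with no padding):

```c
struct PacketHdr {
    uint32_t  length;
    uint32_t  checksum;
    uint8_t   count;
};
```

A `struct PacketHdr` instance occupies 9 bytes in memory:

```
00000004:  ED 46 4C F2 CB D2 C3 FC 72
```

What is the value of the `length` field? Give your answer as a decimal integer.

`length` is the first field, at byte offset 0, occupying 4 bytes.
Bytes at offsets 0..3: ED 46 4C F2.
In little-endian order the low byte comes first in memory.
Reassemble most-significant byte first: F2 4C 46 ED → 0xF24C46ED.
0xF24C46ED = 4065085165.

4065085165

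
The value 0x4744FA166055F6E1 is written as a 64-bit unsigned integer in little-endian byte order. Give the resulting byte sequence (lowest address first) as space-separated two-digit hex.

Split into bytes (most-significant first): 47 44 FA 16 60 55 F6 E1.
Little-endian stores the least-significant byte at the lowest address.
So at ascending addresses the bytes are E1 F6 55 60 16 FA 44 47.

E1 F6 55 60 16 FA 44 47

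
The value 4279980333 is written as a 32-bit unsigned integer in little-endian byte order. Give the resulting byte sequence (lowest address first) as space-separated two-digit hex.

2D 51 1B FF

4279980333 in hexadecimal, padded to 32 bits, is 0xFF1B512D.
Split into bytes (most-significant first): FF 1B 51 2D.
In little-endian order the low byte comes first in memory.
So at ascending addresses the bytes are 2D 51 1B FF.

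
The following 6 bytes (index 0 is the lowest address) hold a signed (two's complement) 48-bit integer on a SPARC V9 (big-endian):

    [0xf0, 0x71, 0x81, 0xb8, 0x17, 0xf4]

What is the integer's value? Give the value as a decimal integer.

-17104678414348

Big-endian: lowest address holds the most-significant byte.
The bytes are already most-significant first: 0xF07181B817F4.
Top bit is set, so as a signed 48-bit value this is 0xF07181B817F4 − 2^48 = -17104678414348.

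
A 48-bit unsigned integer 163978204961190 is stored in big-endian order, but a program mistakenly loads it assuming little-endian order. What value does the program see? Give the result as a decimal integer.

163978204961190 in 48-bit hexadecimal is 0x952326A859A6.
Stored big-endian, the bytes at ascending addresses are 95 23 26 A8 59 A6.
Read back as little-endian, the first byte is least significant, giving 0xA659A8262395.
0xA659A8262395 = 182904003371925.

182904003371925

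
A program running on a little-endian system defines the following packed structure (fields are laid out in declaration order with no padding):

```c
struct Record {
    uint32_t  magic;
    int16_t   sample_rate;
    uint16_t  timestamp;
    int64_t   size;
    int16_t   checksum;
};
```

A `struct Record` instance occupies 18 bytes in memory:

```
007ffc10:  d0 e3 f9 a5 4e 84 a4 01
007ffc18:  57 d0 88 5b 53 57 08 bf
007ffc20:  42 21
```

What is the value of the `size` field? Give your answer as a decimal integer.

-4681395797122035625

`size` follows `magic` (4 B), `sample_rate` (2 B), `timestamp` (2 B), so it starts at offset 4 + 2 + 2 = 8 and occupies 8 bytes.
Bytes at offsets 8..15: 57 D0 88 5B 53 57 08 BF.
Little-endian: lowest address holds the least-significant byte.
Reassemble most-significant byte first: BF 08 57 53 5B 88 D0 57 → 0xBF0857535B88D057.
Top bit is set, so as a signed 64-bit value this is 0xBF0857535B88D057 − 2^64 = -4681395797122035625.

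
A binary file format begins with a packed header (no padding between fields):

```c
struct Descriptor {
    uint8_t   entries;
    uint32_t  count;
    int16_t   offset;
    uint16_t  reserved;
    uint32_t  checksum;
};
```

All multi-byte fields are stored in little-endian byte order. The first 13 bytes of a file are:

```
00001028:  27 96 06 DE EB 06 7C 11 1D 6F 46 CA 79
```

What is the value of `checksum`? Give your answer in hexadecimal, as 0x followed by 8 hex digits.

0x79CA466F

`checksum` follows `entries` (1 B), `count` (4 B), `offset` (2 B), `reserved` (2 B), so it starts at offset 1 + 4 + 2 + 2 = 9 and occupies 4 bytes.
Bytes at offsets 9..12: 6F 46 CA 79.
Little-endian stores the least-significant byte at the lowest address.
Reassemble most-significant byte first: 79 CA 46 6F → 0x79CA466F.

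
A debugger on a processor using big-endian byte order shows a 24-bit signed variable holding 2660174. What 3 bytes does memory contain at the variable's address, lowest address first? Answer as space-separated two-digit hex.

2660174 in hexadecimal, padded to 24 bits, is 0x28974E.
Split into bytes (most-significant first): 28 97 4E.
Big-endian stores the most-significant byte at the lowest address.
So the memory order matches the most-significant-first order: 28 97 4E.

28 97 4E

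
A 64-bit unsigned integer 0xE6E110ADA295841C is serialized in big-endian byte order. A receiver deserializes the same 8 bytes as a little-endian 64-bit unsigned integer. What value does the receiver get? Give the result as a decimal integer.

Stored big-endian, the bytes at ascending addresses are E6 E1 10 AD A2 95 84 1C.
Read back as little-endian, the first byte is least significant, giving 0x1C8495A2AD10E1E6.
0x1C8495A2AD10E1E6 = 2054931855908594150.

2054931855908594150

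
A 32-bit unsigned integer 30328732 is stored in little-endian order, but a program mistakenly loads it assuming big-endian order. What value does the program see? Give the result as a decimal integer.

30328732 in 32-bit hexadecimal is 0x01CEC79C.
Stored little-endian, the bytes at ascending addresses are 9C C7 CE 01.
Read back as big-endian, the last byte is least significant, giving 0x9CC7CE01.
0x9CC7CE01 = 2630340097.

2630340097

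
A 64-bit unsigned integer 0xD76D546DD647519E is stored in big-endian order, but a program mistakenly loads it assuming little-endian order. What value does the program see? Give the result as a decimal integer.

11407978317389000151

Stored big-endian, the bytes at ascending addresses are D7 6D 54 6D D6 47 51 9E.
Read back as little-endian, the first byte is least significant, giving 0x9E5147D66D546DD7.
0x9E5147D66D546DD7 = 11407978317389000151.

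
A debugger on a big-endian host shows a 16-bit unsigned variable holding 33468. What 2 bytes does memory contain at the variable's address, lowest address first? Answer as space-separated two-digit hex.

82 BC

33468 in hexadecimal, padded to 16 bits, is 0x82BC.
Split into bytes (most-significant first): 82 BC.
In big-endian order the high byte comes first in memory.
So the memory order matches the most-significant-first order: 82 BC.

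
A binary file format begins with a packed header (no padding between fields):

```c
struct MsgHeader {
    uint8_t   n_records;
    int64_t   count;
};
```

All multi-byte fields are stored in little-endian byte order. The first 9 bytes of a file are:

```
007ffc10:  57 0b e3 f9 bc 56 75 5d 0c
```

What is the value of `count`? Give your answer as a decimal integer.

`count` follows `n_records` (1 byte), so it starts at byte offset 1 and occupies 8 bytes.
Bytes at offsets 1..8: 0B E3 F9 BC 56 75 5D 0C.
In little-endian order the low byte comes first in memory.
Reassemble most-significant byte first: 0C 5D 75 56 BC F9 E3 0B → 0x0C5D7556BCF9E30B.
0x0C5D7556BCF9E30B = 890997316687356683.

890997316687356683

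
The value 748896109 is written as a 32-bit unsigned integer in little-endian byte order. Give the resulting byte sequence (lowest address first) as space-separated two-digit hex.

6D 3F A3 2C

748896109 in hexadecimal, padded to 32 bits, is 0x2CA33F6D.
Split into bytes (most-significant first): 2C A3 3F 6D.
Little-endian stores the least-significant byte at the lowest address.
So at ascending addresses the bytes are 6D 3F A3 2C.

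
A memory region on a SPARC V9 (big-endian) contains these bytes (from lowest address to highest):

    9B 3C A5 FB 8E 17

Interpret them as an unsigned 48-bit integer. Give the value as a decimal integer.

Big-endian: lowest address holds the most-significant byte.
The bytes are already most-significant first: 0x9B3CA5FB8E17.
0x9B3CA5FB8E17 = 170684785069591.

170684785069591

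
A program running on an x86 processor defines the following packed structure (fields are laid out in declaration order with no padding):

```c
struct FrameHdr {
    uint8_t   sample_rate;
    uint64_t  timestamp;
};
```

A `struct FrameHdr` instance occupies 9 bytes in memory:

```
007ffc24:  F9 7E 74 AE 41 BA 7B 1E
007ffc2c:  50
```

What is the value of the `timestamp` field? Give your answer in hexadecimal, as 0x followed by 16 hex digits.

`timestamp` follows `sample_rate` (1 byte), so it starts at byte offset 1 and occupies 8 bytes.
Bytes at offsets 1..8: 7E 74 AE 41 BA 7B 1E 50.
Little-endian: lowest address holds the least-significant byte.
Reassemble most-significant byte first: 50 1E 7B BA 41 AE 74 7E → 0x501E7BBA41AE747E.

0x501E7BBA41AE747E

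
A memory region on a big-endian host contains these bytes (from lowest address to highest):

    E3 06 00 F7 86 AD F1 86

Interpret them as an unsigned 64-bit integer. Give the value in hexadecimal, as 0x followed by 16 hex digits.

Big-endian stores the most-significant byte at the lowest address.
The bytes are already most-significant first: 0xE30600F786ADF186.

0xE30600F786ADF186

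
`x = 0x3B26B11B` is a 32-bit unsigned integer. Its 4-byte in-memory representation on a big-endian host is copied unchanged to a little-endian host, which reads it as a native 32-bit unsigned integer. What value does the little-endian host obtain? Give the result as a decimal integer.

Stored big-endian, the bytes at ascending addresses are 3B 26 B1 1B.
Read back as little-endian, the first byte is least significant, giving 0x1BB1263B.
0x1BB1263B = 464594491.

464594491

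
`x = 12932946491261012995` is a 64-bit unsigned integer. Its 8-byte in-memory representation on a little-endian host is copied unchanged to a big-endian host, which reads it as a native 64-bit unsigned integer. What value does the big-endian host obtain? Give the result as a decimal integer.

12932946491261012995 in 64-bit hexadecimal is 0xB37B0E4FE6BF4C03.
Stored little-endian, the bytes at ascending addresses are 03 4C BF E6 4F 0E 7B B3.
Read back as big-endian, the last byte is least significant, giving 0x034CBFE64F0E7BB3.
0x034CBFE64F0E7BB3 = 237775876233526195.

237775876233526195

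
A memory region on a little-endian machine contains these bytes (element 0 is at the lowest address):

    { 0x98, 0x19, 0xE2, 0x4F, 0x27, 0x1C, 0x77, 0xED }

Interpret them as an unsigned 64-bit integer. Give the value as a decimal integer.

Little-endian: lowest address holds the least-significant byte.
Reassemble most-significant byte first: ED 77 1C 27 4F E2 19 98 → 0xED771C274FE21998.
0xED771C274FE21998 = 17111176264387008920.

17111176264387008920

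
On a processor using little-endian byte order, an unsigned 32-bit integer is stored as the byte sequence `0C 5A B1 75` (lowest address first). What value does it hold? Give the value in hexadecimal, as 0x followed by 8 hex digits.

Little-endian: lowest address holds the least-significant byte.
Reassemble most-significant byte first: 75 B1 5A 0C → 0x75B15A0C.

0x75B15A0C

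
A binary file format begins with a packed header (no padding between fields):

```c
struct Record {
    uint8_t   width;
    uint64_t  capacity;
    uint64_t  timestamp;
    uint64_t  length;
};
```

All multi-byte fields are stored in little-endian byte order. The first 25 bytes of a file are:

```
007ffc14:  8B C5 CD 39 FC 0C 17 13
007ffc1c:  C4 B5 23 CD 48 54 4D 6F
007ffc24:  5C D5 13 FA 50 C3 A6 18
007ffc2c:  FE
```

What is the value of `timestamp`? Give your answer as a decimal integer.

`timestamp` follows `width` (1 B), `capacity` (8 B), so it starts at offset 1 + 8 = 9 and occupies 8 bytes.
Bytes at offsets 9..16: B5 23 CD 48 54 4D 6F 5C.
In little-endian order the low byte comes first in memory.
Reassemble most-significant byte first: 5C 6F 4D 54 48 CD 23 B5 → 0x5C6F4D5448CD23B5.
0x5C6F4D5448CD23B5 = 6660627398298248117.

6660627398298248117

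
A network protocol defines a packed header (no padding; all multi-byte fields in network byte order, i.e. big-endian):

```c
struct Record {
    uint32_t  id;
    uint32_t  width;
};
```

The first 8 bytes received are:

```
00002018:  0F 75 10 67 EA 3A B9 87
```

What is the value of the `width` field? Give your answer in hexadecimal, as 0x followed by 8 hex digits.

`width` follows `id` (4 bytes), so it starts at byte offset 4 and occupies 4 bytes.
Bytes at offsets 4..7: EA 3A B9 87.
In big-endian order the high byte comes first in memory.
The bytes are already most-significant first: 0xEA3AB987.

0xEA3AB987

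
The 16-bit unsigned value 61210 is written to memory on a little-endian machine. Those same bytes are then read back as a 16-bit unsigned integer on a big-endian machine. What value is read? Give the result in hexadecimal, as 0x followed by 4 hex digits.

0x1AEF

61210 in 16-bit hexadecimal is 0xEF1A.
Stored little-endian, the bytes at ascending addresses are 1A EF.
Read back as big-endian, the last byte is least significant, giving 0x1AEF.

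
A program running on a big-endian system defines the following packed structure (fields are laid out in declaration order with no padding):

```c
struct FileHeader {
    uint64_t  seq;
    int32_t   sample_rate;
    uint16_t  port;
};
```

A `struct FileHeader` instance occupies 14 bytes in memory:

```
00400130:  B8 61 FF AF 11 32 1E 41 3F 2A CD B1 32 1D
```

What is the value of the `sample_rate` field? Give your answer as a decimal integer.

`sample_rate` follows `seq` (8 bytes), so it starts at byte offset 8 and occupies 4 bytes.
Bytes at offsets 8..11: 3F 2A CD B1.
Big-endian: lowest address holds the most-significant byte.
The bytes are already most-significant first: 0x3F2ACDB1.
0x3F2ACDB1 = 1059769777.

1059769777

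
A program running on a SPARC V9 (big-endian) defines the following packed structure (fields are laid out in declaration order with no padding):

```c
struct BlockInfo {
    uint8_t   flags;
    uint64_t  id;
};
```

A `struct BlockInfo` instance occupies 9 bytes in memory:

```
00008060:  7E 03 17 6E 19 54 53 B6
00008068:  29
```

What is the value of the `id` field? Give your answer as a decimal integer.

222767761646138921

`id` follows `flags` (1 byte), so it starts at byte offset 1 and occupies 8 bytes.
Bytes at offsets 1..8: 03 17 6E 19 54 53 B6 29.
Big-endian stores the most-significant byte at the lowest address.
The bytes are already most-significant first: 0x03176E195453B629.
0x03176E195453B629 = 222767761646138921.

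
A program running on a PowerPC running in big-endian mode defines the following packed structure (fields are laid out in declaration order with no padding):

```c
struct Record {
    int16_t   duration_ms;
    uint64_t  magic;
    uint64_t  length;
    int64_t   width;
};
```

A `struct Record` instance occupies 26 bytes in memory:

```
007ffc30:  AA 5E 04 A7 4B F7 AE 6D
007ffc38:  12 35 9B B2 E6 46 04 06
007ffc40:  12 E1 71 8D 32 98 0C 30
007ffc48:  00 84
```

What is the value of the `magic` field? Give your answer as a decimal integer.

335320224417780277

`magic` follows `duration_ms` (2 bytes), so it starts at byte offset 2 and occupies 8 bytes.
Bytes at offsets 2..9: 04 A7 4B F7 AE 6D 12 35.
In big-endian order the high byte comes first in memory.
The bytes are already most-significant first: 0x04A74BF7AE6D1235.
0x04A74BF7AE6D1235 = 335320224417780277.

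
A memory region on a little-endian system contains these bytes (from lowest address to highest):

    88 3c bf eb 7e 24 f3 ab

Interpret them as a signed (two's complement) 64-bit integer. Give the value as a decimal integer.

In little-endian order the low byte comes first in memory.
Reassemble most-significant byte first: AB F3 24 7E EB BF 3C 88 → 0xABF3247EEBBF3C88.
Top bit is set, so as a signed 64-bit value this is 0xABF3247EEBBF3C88 − 2^64 = -6056456946343527288.

-6056456946343527288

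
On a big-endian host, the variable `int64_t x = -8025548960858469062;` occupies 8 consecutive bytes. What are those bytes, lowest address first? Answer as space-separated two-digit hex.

90 9F 85 BD C4 86 8D 3A

Two's complement of -8025548960858469062 in 64 bits: 8025548960858469062 = 0x6F607A423B7972C6; invert → 0x909F85BDC4868D39; add 1 → 0x909F85BDC4868D3A.
Split into bytes (most-significant first): 90 9F 85 BD C4 86 8D 3A.
Big-endian: lowest address holds the most-significant byte.
So the memory order matches the most-significant-first order: 90 9F 85 BD C4 86 8D 3A.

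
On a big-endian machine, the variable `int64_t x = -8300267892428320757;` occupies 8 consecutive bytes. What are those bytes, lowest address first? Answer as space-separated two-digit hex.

8C CF 86 54 1B 3A D0 0B

Two's complement of -8300267892428320757 in 64 bits: 8300267892428320757 = 0x733079ABE4C52FF5; invert → 0x8CCF86541B3AD00A; add 1 → 0x8CCF86541B3AD00B.
Split into bytes (most-significant first): 8C CF 86 54 1B 3A D0 0B.
In big-endian order the high byte comes first in memory.
So the memory order matches the most-significant-first order: 8C CF 86 54 1B 3A D0 0B.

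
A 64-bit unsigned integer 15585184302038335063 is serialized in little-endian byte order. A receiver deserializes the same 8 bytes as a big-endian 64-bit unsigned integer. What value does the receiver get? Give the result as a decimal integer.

15585184302038335063 in 64-bit hexadecimal is 0xD849B28C81FD3E57.
Stored little-endian, the bytes at ascending addresses are 57 3E FD 81 8C B2 49 D8.
Read back as big-endian, the last byte is least significant, giving 0x573EFD818CB249D8.
0x573EFD818CB249D8 = 6286740862708894168.

6286740862708894168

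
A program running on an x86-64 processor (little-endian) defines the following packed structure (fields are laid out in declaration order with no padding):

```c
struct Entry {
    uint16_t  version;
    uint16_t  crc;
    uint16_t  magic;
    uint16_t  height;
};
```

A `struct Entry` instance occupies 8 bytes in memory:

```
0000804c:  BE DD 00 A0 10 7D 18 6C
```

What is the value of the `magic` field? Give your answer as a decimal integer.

32016

`magic` follows `version` (2 B), `crc` (2 B), so it starts at offset 2 + 2 = 4 and occupies 2 bytes.
Bytes at offsets 4..5: 10 7D.
In little-endian order the low byte comes first in memory.
Reassemble most-significant byte first: 7D 10 → 0x7D10.
0x7D10 = 32016.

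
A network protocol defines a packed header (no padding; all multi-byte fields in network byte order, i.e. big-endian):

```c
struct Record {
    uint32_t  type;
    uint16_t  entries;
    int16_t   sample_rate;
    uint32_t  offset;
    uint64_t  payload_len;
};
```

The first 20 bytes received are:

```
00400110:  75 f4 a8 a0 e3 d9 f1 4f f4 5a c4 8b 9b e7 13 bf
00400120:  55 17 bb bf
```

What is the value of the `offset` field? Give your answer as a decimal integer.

`offset` follows `type` (4 B), `entries` (2 B), `sample_rate` (2 B), so it starts at offset 4 + 2 + 2 = 8 and occupies 4 bytes.
Bytes at offsets 8..11: F4 5A C4 8B.
In big-endian order the high byte comes first in memory.
The bytes are already most-significant first: 0xF45AC48B.
0xF45AC48B = 4099589259.

4099589259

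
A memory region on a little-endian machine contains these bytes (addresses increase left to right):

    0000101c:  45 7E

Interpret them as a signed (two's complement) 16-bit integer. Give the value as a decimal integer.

Little-endian: lowest address holds the least-significant byte.
Reassemble most-significant byte first: 7E 45 → 0x7E45.
0x7E45 = 32325.

32325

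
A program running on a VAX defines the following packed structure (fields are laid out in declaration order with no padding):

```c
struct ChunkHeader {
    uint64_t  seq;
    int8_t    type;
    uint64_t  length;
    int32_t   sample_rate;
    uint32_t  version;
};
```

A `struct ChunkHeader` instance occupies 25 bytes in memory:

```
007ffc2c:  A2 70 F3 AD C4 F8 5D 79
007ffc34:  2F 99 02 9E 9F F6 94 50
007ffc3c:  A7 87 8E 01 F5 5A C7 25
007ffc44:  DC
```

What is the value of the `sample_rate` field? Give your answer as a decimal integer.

`sample_rate` follows `seq` (8 B), `type` (1 B), `length` (8 B), so it starts at offset 8 + 1 + 8 = 17 and occupies 4 bytes.
Bytes at offsets 17..20: 87 8E 01 F5.
Little-endian: lowest address holds the least-significant byte.
Reassemble most-significant byte first: F5 01 8E 87 → 0xF5018E87.
Top bit is set, so as a signed 32-bit value this is 0xF5018E87 − 2^32 = -184447353.

-184447353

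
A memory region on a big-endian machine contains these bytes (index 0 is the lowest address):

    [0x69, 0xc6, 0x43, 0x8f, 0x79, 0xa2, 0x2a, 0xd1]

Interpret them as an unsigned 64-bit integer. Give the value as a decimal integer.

7621853702871198417

Big-endian stores the most-significant byte at the lowest address.
The bytes are already most-significant first: 0x69C6438F79A22AD1.
0x69C6438F79A22AD1 = 7621853702871198417.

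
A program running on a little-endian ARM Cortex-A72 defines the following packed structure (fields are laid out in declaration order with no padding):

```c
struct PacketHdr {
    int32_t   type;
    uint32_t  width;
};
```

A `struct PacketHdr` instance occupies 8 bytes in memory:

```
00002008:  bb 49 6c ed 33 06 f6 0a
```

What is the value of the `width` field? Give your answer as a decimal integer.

183895603

`width` follows `type` (4 bytes), so it starts at byte offset 4 and occupies 4 bytes.
Bytes at offsets 4..7: 33 06 F6 0A.
In little-endian order the low byte comes first in memory.
Reassemble most-significant byte first: 0A F6 06 33 → 0x0AF60633.
0x0AF60633 = 183895603.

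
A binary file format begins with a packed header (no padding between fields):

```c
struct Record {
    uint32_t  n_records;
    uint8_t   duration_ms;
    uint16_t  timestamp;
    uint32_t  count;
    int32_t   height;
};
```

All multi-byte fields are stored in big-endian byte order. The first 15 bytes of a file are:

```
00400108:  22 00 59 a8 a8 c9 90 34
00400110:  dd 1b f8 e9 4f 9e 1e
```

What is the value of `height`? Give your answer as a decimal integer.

`height` follows `n_records` (4 B), `duration_ms` (1 B), `timestamp` (2 B), `count` (4 B), so it starts at offset 4 + 1 + 2 + 4 = 11 and occupies 4 bytes.
Bytes at offsets 11..14: E9 4F 9E 1E.
In big-endian order the high byte comes first in memory.
The bytes are already most-significant first: 0xE94F9E1E.
Top bit is set, so as a signed 32-bit value this is 0xE94F9E1E − 2^32 = -380658146.

-380658146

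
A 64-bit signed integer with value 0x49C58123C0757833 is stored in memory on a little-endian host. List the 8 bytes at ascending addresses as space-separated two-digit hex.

33 78 75 C0 23 81 C5 49

Split into bytes (most-significant first): 49 C5 81 23 C0 75 78 33.
Little-endian: lowest address holds the least-significant byte.
So at ascending addresses the bytes are 33 78 75 C0 23 81 C5 49.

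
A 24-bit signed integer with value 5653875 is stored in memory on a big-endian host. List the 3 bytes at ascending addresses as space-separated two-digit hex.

56 45 73

5653875 in hexadecimal, padded to 24 bits, is 0x564573.
Split into bytes (most-significant first): 56 45 73.
Big-endian stores the most-significant byte at the lowest address.
So the memory order matches the most-significant-first order: 56 45 73.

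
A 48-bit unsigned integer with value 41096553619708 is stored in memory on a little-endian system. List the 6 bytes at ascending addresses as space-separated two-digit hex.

FC E0 7A 89 60 25

41096553619708 in hexadecimal, padded to 48 bits, is 0x2560897AE0FC.
Split into bytes (most-significant first): 25 60 89 7A E0 FC.
Little-endian stores the least-significant byte at the lowest address.
So at ascending addresses the bytes are FC E0 7A 89 60 25.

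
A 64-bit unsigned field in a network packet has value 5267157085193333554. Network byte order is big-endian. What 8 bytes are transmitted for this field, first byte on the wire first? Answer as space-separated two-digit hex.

5267157085193333554 in hexadecimal, padded to 64 bits, is 0x4918B3765F216B32.
Split into bytes (most-significant first): 49 18 B3 76 5F 21 6B 32.
Big-endian: lowest address holds the most-significant byte.
So the memory order matches the most-significant-first order: 49 18 B3 76 5F 21 6B 32.

49 18 B3 76 5F 21 6B 32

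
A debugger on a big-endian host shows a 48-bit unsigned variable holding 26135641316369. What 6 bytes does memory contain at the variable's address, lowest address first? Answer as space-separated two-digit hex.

17 C5 2D 9D DC 11

26135641316369 in hexadecimal, padded to 48 bits, is 0x17C52D9DDC11.
Split into bytes (most-significant first): 17 C5 2D 9D DC 11.
In big-endian order the high byte comes first in memory.
So the memory order matches the most-significant-first order: 17 C5 2D 9D DC 11.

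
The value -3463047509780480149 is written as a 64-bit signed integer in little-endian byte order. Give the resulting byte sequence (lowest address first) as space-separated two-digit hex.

6B BF 3B 4B A3 C8 F0 CF

Two's complement of -3463047509780480149 in 64 bits: 3463047509780480149 = 0x300F375CB4C44095; invert → 0xCFF0C8A34B3BBF6A; add 1 → 0xCFF0C8A34B3BBF6B.
Split into bytes (most-significant first): CF F0 C8 A3 4B 3B BF 6B.
Little-endian stores the least-significant byte at the lowest address.
So at ascending addresses the bytes are 6B BF 3B 4B A3 C8 F0 CF.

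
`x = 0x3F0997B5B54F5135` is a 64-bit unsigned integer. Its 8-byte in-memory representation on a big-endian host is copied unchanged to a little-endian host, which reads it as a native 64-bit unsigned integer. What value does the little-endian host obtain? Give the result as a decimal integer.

3841939598977993023

Stored big-endian, the bytes at ascending addresses are 3F 09 97 B5 B5 4F 51 35.
Read back as little-endian, the first byte is least significant, giving 0x35514FB5B597093F.
0x35514FB5B597093F = 3841939598977993023.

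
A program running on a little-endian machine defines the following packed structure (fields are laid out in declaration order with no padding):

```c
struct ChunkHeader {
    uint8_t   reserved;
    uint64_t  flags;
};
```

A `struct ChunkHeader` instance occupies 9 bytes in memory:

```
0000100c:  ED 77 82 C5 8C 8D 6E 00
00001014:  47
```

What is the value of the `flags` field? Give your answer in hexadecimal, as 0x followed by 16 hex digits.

0x47006E8D8CC58277

`flags` follows `reserved` (1 byte), so it starts at byte offset 1 and occupies 8 bytes.
Bytes at offsets 1..8: 77 82 C5 8C 8D 6E 00 47.
Little-endian stores the least-significant byte at the lowest address.
Reassemble most-significant byte first: 47 00 6E 8D 8C C5 82 77 → 0x47006E8D8CC58277.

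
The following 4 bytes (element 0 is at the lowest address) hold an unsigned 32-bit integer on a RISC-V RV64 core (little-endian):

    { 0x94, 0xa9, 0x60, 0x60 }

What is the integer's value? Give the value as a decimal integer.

In little-endian order the low byte comes first in memory.
Reassemble most-significant byte first: 60 60 A9 94 → 0x6060A994.
0x6060A994 = 1616947604.

1616947604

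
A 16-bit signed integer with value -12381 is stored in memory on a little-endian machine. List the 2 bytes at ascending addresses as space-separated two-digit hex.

Two's complement of -12381 in 16 bits: 12381 = 0x305D; invert → 0xCFA2; add 1 → 0xCFA3.
Split into bytes (most-significant first): CF A3.
In little-endian order the low byte comes first in memory.
So at ascending addresses the bytes are A3 CF.

A3 CF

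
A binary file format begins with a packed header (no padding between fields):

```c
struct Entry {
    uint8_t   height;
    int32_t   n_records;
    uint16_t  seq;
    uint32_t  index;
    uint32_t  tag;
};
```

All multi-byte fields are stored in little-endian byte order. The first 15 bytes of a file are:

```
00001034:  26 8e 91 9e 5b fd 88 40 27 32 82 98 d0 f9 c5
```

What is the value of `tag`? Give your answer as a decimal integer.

3321483416

`tag` follows `height` (1 B), `n_records` (4 B), `seq` (2 B), `index` (4 B), so it starts at offset 1 + 4 + 2 + 4 = 11 and occupies 4 bytes.
Bytes at offsets 11..14: 98 D0 F9 C5.
Little-endian: lowest address holds the least-significant byte.
Reassemble most-significant byte first: C5 F9 D0 98 → 0xC5F9D098.
0xC5F9D098 = 3321483416.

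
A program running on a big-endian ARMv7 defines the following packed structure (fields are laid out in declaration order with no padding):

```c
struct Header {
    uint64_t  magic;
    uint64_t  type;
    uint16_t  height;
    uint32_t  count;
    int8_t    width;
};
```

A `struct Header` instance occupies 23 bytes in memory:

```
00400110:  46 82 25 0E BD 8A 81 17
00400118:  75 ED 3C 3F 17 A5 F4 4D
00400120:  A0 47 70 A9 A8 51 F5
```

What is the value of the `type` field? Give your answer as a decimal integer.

8497514313595352141

`type` follows `magic` (8 bytes), so it starts at byte offset 8 and occupies 8 bytes.
Bytes at offsets 8..15: 75 ED 3C 3F 17 A5 F4 4D.
Big-endian stores the most-significant byte at the lowest address.
The bytes are already most-significant first: 0x75ED3C3F17A5F44D.
0x75ED3C3F17A5F44D = 8497514313595352141.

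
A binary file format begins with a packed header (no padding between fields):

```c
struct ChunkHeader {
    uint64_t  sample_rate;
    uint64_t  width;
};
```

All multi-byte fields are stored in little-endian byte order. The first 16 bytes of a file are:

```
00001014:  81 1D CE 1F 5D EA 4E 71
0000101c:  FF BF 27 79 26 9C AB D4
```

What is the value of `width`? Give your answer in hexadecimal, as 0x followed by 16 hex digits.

`width` follows `sample_rate` (8 bytes), so it starts at byte offset 8 and occupies 8 bytes.
Bytes at offsets 8..15: FF BF 27 79 26 9C AB D4.
Little-endian stores the least-significant byte at the lowest address.
Reassemble most-significant byte first: D4 AB 9C 26 79 27 BF FF → 0xD4AB9C267927BFFF.

0xD4AB9C267927BFFF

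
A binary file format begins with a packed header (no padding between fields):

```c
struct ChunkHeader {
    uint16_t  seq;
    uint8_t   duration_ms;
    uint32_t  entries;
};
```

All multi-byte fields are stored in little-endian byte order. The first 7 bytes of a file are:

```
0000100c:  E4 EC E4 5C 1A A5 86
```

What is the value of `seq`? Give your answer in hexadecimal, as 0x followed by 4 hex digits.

`seq` is the first field, at byte offset 0, occupying 2 bytes.
Bytes at offsets 0..1: E4 EC.
In little-endian order the low byte comes first in memory.
Reassemble most-significant byte first: EC E4 → 0xECE4.

0xECE4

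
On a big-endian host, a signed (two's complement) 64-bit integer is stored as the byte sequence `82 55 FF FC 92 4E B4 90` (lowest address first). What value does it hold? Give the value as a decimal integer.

In big-endian order the high byte comes first in memory.
The bytes are already most-significant first: 0x8255FFFC924EB490.
Top bit is set, so as a signed 64-bit value this is 0x8255FFFC924EB490 − 2^64 = -9055050015507041136.

-9055050015507041136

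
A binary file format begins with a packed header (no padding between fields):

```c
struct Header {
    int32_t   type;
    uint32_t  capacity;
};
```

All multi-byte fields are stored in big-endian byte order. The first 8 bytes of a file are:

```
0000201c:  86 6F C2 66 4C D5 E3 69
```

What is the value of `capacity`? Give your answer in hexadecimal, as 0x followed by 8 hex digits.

0x4CD5E369

`capacity` follows `type` (4 bytes), so it starts at byte offset 4 and occupies 4 bytes.
Bytes at offsets 4..7: 4C D5 E3 69.
Big-endian stores the most-significant byte at the lowest address.
The bytes are already most-significant first: 0x4CD5E369.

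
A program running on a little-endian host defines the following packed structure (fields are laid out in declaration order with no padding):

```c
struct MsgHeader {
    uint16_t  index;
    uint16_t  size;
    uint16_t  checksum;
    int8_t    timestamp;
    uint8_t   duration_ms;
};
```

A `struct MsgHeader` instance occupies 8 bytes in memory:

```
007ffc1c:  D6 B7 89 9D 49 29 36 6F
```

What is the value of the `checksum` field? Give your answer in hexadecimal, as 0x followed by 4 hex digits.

0x2949

`checksum` follows `index` (2 B), `size` (2 B), so it starts at offset 2 + 2 = 4 and occupies 2 bytes.
Bytes at offsets 4..5: 49 29.
Little-endian: lowest address holds the least-significant byte.
Reassemble most-significant byte first: 29 49 → 0x2949.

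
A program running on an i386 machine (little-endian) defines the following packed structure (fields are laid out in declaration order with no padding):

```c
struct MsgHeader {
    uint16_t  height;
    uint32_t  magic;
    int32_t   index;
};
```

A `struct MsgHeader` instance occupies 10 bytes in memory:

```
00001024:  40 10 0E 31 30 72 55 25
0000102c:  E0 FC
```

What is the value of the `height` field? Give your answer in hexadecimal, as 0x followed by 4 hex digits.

0x1040

`height` is the first field, at byte offset 0, occupying 2 bytes.
Bytes at offsets 0..1: 40 10.
In little-endian order the low byte comes first in memory.
Reassemble most-significant byte first: 10 40 → 0x1040.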